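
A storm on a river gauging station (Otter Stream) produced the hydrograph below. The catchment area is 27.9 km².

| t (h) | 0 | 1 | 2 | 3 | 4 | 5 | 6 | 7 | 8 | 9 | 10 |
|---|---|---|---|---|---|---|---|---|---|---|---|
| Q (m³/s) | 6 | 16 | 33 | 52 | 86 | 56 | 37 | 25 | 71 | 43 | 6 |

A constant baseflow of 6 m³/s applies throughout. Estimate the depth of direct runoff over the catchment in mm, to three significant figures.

d ≈ 47.1 mm

Direct runoff: 0.0, 10.0, 27.0, 46.0, 80.0, 50.0, 31.0, 19.0, 65.0, 37.0, 0.0 m³/s; ΣQ_DR = 365.0 m³/s.
V = ΣQ_DR · Δt = 365.0 × 3600 s = 1.314 × 10^6 m³.
Over A = 27.9 km², depth = V / A = 47.1 mm.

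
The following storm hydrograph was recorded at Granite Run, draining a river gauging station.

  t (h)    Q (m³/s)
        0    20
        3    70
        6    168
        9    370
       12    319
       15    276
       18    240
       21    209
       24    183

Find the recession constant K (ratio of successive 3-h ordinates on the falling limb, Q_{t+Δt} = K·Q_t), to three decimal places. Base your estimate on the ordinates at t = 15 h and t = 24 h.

Using the recession-limb readings at t = 15 h and t = 24 h: Q falls from 276 to 183 m³/s over 3 intervals.
K = (Q₂/Q₁)^(1/3) = (183/276)^(1/3) = 0.872.

K ≈ 0.872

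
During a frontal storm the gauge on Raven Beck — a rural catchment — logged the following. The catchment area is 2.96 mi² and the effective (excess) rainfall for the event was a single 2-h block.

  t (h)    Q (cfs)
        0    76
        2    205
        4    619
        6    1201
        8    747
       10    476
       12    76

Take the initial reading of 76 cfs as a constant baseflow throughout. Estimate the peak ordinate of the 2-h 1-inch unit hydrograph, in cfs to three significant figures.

U_p ≈ 375 cfs

Direct runoff: 0.0, 129.0, 543.0, 1125.0, 671.0, 400.0, 0.0 cfs; ΣQ_DR = 2868 cfs, peak = 1125.0 cfs.
Runoff depth d = ΣQ_DR·Δt / A = 2868 × 7200 / (2.96 mi²) = 3.003 in.
The 1-inch UH is the DRH scaled by (1 in)/d, so U_p = 1125.0 × 1/3.003 = 375 cfs.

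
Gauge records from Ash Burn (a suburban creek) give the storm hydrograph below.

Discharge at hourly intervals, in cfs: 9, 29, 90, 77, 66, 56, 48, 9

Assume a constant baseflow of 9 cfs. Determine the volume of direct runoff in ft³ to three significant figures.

V ≈ 1.12 × 10^6 ft³

Direct-runoff ordinates (Q − Q_b): 0.0, 20.0, 81.0, 68.0, 57.0, 47.0, 39.0, 0.0 cfs.
ΣQ_DR = 312.0 cfs.
With Δt = 1 h = 3600 s, V = ΣQ_DR · Δt = 312.0 × 3600 = 1.12 × 10^6 ft³.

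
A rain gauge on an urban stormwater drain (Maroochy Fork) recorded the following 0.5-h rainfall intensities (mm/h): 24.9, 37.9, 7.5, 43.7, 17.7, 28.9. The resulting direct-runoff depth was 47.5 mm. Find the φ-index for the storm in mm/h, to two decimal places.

Only the 5 blocks with intensity above φ contribute runoff: 24.9, 37.9, 43.7, 17.7, 28.9 mm/h.
Σ(I−φ)·Δt = d  ⇒  (24.9+37.9+43.7+17.7+28.9 − 5φ)·0.5 = 47.5
φ = (153.1 − 47.5/0.5) / 5 = 11.62 mm/h.

φ ≈ 11.62 mm/h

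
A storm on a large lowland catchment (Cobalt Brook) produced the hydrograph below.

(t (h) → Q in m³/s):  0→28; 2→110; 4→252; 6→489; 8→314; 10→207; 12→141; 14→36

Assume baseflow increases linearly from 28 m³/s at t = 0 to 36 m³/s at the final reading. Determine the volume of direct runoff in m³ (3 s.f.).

Direct-runoff ordinates (Q − Q_b): 0.00, 80.86, 221.71, 457.57, 281.43, 173.29, 106.14, 0.00 m³/s.
ΣQ_DR = 1321 m³/s.
With Δt = 2 h = 7200 s, V = ΣQ_DR · Δt = 1321 × 7200 = 9.51 × 10^6 m³.

V ≈ 9.51 × 10^6 m³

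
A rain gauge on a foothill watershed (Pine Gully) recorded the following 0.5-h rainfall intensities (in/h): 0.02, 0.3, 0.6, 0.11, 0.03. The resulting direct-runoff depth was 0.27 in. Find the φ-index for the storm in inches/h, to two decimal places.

Only the 2 blocks with intensity above φ contribute runoff: 0.3, 0.6 in/h.
Σ(I−φ)·Δt = d  ⇒  (0.3+0.6 − 2φ)·0.5 = 0.27
φ = (0.9000 − 0.27/0.5) / 2 = 0.18 in/h.

φ ≈ 0.18 in/h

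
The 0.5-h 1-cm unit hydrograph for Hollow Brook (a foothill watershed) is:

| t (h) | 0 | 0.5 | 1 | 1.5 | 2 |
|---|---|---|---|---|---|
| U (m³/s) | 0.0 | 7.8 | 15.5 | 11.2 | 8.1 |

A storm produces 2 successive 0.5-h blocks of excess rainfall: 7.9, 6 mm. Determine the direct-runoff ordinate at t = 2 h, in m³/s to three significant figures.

By discrete convolution, Q_j = Σ (P_i / 10 mm) · U_{j−i}.
At t = 2 h (j=4): Q = (7.9/10)·8.1 + (6/10)·11.2 = 13.1 m³/s.

Q ≈ 13.1 m³/s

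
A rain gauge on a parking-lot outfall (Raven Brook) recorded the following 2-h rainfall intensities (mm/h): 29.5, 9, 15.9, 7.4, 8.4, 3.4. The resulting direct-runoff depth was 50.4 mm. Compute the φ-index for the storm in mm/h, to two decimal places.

φ ≈ 10.10 mm/h

Only the 2 blocks with intensity above φ contribute runoff: 29.5, 15.9 mm/h.
Σ(I−φ)·Δt = d  ⇒  (29.5+15.9 − 2φ)·2 = 50.4
φ = (45.40 − 50.4/2) / 2 = 10.10 mm/h.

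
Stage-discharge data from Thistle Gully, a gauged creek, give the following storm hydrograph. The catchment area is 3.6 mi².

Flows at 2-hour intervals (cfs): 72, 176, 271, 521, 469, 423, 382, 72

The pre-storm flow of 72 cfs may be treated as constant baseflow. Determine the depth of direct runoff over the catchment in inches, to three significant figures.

Direct runoff: 0.0, 104.0, 199.0, 449.0, 397.0, 351.0, 310.0, 0.0 cfs; ΣQ_DR = 1810 cfs.
V = ΣQ_DR · Δt = 1810 × 7200 s = 1.303 × 10^7 ft³.
Over A = 3.6 mi², depth = V / A = 1.56 in.

d ≈ 1.56 in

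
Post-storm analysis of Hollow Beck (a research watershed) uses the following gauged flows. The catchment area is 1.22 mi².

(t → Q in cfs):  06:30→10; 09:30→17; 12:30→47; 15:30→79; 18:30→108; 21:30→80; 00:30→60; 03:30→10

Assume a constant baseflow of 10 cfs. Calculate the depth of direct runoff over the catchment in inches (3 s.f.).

d ≈ 1.26 in

Direct runoff: 0.0, 7.0, 37.0, 69.0, 98.0, 70.0, 50.0, 0.0 cfs; ΣQ_DR = 331.0 cfs.
V = ΣQ_DR · Δt = 331.0 × 10800 s = 3.575 × 10^6 ft³.
Over A = 1.22 mi², depth = V / A = 1.26 in.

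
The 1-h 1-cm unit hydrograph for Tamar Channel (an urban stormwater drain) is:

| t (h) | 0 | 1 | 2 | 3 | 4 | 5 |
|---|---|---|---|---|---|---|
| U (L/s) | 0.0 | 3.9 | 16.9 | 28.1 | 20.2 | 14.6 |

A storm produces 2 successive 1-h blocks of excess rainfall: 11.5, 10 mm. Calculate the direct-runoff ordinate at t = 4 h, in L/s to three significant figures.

By discrete convolution, Q_j = Σ (P_i / 10 mm) · U_{j−i}.
At t = 4 h (j=4): Q = (11.5/10)·20.2 + (10/10)·28.1 = 51.3 L/s.

Q ≈ 51.3 L/s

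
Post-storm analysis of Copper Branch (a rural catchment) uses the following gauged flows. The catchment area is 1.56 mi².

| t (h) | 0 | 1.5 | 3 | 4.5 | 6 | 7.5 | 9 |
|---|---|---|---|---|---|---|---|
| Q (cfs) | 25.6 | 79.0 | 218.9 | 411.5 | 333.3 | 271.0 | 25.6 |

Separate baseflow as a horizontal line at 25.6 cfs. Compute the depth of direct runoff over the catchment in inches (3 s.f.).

d ≈ 1.77 in

Direct runoff: 0.0, 53.4, 193.3, 385.9, 307.7, 245.4, 0.0 cfs; ΣQ_DR = 1186 cfs.
V = ΣQ_DR · Δt = 1186 × 5400 s = 6.403 × 10^6 ft³.
Over A = 1.56 mi², depth = V / A = 1.77 in.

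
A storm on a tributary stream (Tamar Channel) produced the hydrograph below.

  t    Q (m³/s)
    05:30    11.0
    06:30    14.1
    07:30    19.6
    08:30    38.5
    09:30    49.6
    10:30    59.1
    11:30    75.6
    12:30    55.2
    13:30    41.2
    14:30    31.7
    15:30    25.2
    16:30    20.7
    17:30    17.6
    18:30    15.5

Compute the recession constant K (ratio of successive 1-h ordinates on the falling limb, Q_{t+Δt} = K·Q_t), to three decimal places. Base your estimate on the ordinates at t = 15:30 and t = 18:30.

Using the recession-limb readings at t = 15:30 and t = 18:30: Q falls from 25.2 to 15.5 m³/s over 3 intervals.
K = (Q₂/Q₁)^(1/3) = (15.5/25.2)^(1/3) = 0.850.

K ≈ 0.850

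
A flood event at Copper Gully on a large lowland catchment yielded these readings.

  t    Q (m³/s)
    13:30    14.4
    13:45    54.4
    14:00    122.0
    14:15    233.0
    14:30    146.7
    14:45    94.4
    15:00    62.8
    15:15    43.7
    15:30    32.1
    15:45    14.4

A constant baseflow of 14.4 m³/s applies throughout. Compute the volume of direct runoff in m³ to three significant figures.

V ≈ 6.07 × 10^5 m³

Direct-runoff ordinates (Q − Q_b): 0.0, 40.0, 107.6, 218.6, 132.3, 80.0, 48.4, 29.3, 17.7, 0.0 m³/s.
ΣQ_DR = 673.9 m³/s.
With Δt = 0.25 h = 900 s, V = ΣQ_DR · Δt = 673.9 × 900 = 6.07 × 10^5 m³.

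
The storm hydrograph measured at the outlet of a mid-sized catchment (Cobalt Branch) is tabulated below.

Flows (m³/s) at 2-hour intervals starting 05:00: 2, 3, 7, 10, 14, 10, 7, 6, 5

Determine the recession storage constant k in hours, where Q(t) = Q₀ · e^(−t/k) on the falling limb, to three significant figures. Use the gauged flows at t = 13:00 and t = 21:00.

On the falling limb, Q drops from 14 to 5 m³/s between t = 13:00 and t = 21:00 (Δt = 8 h).
k = −Δt / ln(Q₂/Q₁) = −8 / ln(5/14) = 7.77 h.

k ≈ 7.77 h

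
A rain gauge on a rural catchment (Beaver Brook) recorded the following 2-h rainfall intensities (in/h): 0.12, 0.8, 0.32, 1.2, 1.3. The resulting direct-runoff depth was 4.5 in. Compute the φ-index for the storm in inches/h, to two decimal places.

Only the 3 blocks with intensity above φ contribute runoff: 0.8, 1.2, 1.3 in/h.
Σ(I−φ)·Δt = d  ⇒  (0.8+1.2+1.3 − 3φ)·2 = 4.5
φ = (3.300 − 4.5/2) / 3 = 0.35 in/h.

φ ≈ 0.35 in/h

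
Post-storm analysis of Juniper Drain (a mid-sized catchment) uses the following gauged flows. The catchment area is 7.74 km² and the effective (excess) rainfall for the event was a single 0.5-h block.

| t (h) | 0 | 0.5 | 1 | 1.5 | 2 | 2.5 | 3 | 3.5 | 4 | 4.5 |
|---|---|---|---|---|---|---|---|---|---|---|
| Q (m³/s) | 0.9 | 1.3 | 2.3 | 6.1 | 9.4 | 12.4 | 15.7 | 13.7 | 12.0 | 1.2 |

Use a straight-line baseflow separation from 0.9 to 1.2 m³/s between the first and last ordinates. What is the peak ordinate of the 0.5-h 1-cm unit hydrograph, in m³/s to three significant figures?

U_p ≈ 9.73 m³/s

Direct runoff: 0.00, 0.37, 1.33, 5.10, 8.37, 11.33, 14.60, 12.57, 10.83, 0.00 m³/s; ΣQ_DR = 64.50 m³/s, peak = 14.60 m³/s.
Runoff depth d = ΣQ_DR·Δt / A = 64.50 × 1800 / (7.74 km²) = 15.00 mm.
The 1-cm UH is the DRH scaled by (10 mm)/d, so U_p = 14.60 × 10/15.00 = 9.73 m³/s.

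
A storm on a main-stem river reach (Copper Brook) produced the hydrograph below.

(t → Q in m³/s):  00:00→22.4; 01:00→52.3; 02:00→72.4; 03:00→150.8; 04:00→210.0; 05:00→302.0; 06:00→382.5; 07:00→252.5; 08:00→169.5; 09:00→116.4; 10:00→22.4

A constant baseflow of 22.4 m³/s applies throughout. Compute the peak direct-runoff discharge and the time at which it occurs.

Subtracting baseflow gives direct-runoff ordinates: 0.0, 29.9, 50.0, 128.4, 187.6, 279.6, 360.1, 230.1, 147.1, 94.0, 0.0 m³/s.
The maximum is 360.1 m³/s, occurring at the reading for t = 06:00.

Q_p = 360.1 m³/s at t = 06:00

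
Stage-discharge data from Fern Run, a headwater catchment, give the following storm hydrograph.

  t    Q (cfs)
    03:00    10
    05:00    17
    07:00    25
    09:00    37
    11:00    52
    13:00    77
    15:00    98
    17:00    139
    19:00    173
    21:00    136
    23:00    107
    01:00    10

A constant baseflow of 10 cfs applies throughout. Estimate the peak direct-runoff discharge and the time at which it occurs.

Q_p = 163.0 cfs at t = 19:00

Subtracting baseflow gives direct-runoff ordinates: 0.0, 7.0, 15.0, 27.0, 42.0, 67.0, 88.0, 129.0, 163.0, 126.0, 97.0, 0.0 cfs.
The maximum is 163.0 cfs, occurring at the reading for t = 19:00.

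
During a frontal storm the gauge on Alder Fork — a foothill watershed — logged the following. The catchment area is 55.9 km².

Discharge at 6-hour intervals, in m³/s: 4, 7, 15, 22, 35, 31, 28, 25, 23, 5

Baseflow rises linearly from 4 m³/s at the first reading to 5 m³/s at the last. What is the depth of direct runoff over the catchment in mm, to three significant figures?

Direct runoff: 0.00, 2.89, 10.78, 17.67, 30.56, 26.44, 23.33, 20.22, 18.11, 0.00 m³/s; ΣQ_DR = 150.0 m³/s.
V = ΣQ_DR · Δt = 150.0 × 21600 s = 3.240 × 10^6 m³.
Over A = 55.9 km², depth = V / A = 58.0 mm.

d ≈ 58.0 mm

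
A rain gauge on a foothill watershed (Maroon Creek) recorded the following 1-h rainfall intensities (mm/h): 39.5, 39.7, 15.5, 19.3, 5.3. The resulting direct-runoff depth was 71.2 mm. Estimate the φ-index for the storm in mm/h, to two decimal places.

φ ≈ 10.70 mm/h

Only the 4 blocks with intensity above φ contribute runoff: 39.5, 39.7, 15.5, 19.3 mm/h.
Σ(I−φ)·Δt = d  ⇒  (39.5+39.7+15.5+19.3 − 4φ)·1 = 71.2
φ = (114.0 − 71.2/1) / 4 = 10.70 mm/h.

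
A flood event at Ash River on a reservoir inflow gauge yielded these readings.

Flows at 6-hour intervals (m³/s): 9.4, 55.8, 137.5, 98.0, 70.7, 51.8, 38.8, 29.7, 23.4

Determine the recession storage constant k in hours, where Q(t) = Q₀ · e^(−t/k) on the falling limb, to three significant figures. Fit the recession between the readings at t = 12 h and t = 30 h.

On the falling limb, Q drops from 137.5 to 51.8 m³/s between t = 12 h and t = 30 h (Δt = 18 h).
k = −Δt / ln(Q₂/Q₁) = −18 / ln(51.8/137.5) = 18.4 h.

k ≈ 18.4 h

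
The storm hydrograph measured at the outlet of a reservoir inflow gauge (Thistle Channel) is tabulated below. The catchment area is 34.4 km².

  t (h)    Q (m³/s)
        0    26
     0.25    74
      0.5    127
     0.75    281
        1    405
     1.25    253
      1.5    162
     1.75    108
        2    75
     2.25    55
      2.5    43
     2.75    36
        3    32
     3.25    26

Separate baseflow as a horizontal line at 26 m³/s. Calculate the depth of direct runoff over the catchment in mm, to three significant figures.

Direct runoff: 0.0, 48.0, 101.0, 255.0, 379.0, 227.0, 136.0, 82.0, 49.0, 29.0, 17.0, 10.0, 6.0, 0.0 m³/s; ΣQ_DR = 1339 m³/s.
V = ΣQ_DR · Δt = 1339 × 900 s = 1.205 × 10^6 m³.
Over A = 34.4 km², depth = V / A = 35.0 mm.

d ≈ 35.0 mm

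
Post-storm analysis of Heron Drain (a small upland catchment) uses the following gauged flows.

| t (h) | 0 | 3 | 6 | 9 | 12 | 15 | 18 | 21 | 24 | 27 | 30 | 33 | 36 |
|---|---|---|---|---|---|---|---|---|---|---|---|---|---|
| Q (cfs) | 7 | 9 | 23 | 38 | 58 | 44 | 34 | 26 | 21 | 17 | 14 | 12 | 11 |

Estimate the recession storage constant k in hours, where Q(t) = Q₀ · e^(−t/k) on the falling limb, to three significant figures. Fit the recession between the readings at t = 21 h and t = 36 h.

k ≈ 17.4 h

On the falling limb, Q drops from 26 to 11 cfs between t = 21 h and t = 36 h (Δt = 15 h).
k = −Δt / ln(Q₂/Q₁) = −15 / ln(11/26) = 17.4 h.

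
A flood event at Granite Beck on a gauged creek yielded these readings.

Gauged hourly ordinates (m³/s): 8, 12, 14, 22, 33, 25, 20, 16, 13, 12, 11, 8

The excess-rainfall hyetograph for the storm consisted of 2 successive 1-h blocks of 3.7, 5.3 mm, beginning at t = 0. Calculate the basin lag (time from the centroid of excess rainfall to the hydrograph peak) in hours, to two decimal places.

t_L ≈ 2.91 h

Centroid of excess rainfall: t_c = Σ P_i·t̄_i / ΣP_i = 1.0889 h (block centres at 0.5, 1.5 h).
Hydrograph peak occurs at t = 4 h, so basin lag t_L = 4 − 1.0889 = 2.91 h.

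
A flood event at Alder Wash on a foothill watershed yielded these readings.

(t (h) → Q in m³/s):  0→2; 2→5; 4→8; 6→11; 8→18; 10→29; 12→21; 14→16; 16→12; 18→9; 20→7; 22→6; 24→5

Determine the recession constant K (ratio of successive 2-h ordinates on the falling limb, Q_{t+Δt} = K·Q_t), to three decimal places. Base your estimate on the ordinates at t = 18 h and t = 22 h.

K ≈ 0.816

Using the recession-limb readings at t = 18 h and t = 22 h: Q falls from 9 to 6 m³/s over 2 intervals.
K = (Q₂/Q₁)^(1/2) = (6/9)^(1/2) = 0.816.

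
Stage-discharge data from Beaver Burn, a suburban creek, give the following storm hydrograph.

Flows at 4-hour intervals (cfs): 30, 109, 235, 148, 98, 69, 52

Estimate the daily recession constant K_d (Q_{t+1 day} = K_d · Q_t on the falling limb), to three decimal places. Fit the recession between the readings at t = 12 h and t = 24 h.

K_d ≈ 0.123

Between t = 12 h and t = 24 h the flow falls from 148 to 52 cfs over 3×4 h = 12 h.
Per-interval ratio K = (52/148)^(1/3) = 0.7056; K_d = K^(24/4) = 0.123.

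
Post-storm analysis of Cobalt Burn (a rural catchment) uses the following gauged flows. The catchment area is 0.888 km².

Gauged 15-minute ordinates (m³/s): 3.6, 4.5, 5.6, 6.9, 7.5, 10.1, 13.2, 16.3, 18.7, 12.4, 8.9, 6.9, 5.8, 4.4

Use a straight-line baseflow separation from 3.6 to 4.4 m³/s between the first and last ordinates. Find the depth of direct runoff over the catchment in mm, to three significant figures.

d ≈ 69.7 mm

Direct runoff: 0.00, 0.84, 1.88, 3.12, 3.65, 6.19, 9.23, 12.27, 14.61, 8.25, 4.68, 2.62, 1.46, 0.00 m³/s; ΣQ_DR = 68.80 m³/s.
V = ΣQ_DR · Δt = 68.80 × 900 s = 61920 m³.
Over A = 0.888 km², depth = V / A = 69.7 mm.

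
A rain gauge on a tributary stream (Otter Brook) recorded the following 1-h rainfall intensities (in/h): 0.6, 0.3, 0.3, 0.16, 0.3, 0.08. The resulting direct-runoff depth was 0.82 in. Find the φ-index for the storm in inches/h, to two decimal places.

φ ≈ 0.17 in/h

Only the 4 blocks with intensity above φ contribute runoff: 0.6, 0.3, 0.3, 0.3 in/h.
Σ(I−φ)·Δt = d  ⇒  (0.6+0.3+0.3+0.3 − 4φ)·1 = 0.82
φ = (1.500 − 0.82/1) / 4 = 0.17 in/h.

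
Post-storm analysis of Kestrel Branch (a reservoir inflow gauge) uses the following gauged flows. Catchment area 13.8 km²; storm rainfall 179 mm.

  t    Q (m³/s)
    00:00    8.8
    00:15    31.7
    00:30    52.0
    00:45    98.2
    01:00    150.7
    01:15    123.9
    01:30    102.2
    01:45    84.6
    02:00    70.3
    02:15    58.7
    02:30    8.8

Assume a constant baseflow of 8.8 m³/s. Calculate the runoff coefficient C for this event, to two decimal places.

ΣQ_DR = 693.1 m³/s; V = ΣQ_DR·Δt = 6.238 × 10^5 m³.
Runoff depth d = V / A = 45.20 mm.
C = d / P = 45.20 / 179 = 0.25.

C ≈ 0.25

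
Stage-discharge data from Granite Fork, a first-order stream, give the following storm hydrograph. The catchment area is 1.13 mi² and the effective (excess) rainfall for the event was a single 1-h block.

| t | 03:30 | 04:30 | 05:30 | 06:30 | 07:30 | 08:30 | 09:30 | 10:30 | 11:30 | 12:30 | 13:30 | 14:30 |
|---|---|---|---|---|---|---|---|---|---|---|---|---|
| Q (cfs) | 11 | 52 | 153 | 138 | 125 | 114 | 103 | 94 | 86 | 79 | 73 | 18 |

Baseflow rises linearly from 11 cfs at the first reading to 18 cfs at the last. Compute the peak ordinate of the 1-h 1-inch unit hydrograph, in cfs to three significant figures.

Direct runoff: 0.00, 40.36, 140.73, 125.09, 111.45, 99.82, 88.18, 78.55, 69.91, 62.27, 55.64, 0.00 cfs; ΣQ_DR = 872.0 cfs, peak = 140.73 cfs.
Runoff depth d = ΣQ_DR·Δt / A = 872.0 × 3600 / (1.13 mi²) = 1.196 in.
The 1-inch UH is the DRH scaled by (1 in)/d, so U_p = 140.73 × 1/1.196 = 118 cfs.

U_p ≈ 118 cfs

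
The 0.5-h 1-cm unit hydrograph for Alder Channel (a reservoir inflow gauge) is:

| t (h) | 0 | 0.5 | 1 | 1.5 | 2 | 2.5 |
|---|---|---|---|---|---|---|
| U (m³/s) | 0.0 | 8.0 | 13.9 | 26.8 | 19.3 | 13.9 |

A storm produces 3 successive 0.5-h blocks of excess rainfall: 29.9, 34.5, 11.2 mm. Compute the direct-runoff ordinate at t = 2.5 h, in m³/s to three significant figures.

By discrete convolution, Q_j = Σ (P_i / 10 mm) · U_{j−i}.
At t = 2.5 h (j=5): Q = (29.9/10)·13.9 + (34.5/10)·19.3 + (11.2/10)·26.8 = 138 m³/s.

Q ≈ 138 m³/s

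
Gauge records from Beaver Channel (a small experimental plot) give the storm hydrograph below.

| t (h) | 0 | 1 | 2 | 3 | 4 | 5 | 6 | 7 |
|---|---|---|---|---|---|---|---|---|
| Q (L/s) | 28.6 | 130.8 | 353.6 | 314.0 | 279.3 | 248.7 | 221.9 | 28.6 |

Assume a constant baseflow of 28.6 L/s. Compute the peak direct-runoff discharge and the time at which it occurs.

Q_p = 325.0 L/s at t = 2 h

Subtracting baseflow gives direct-runoff ordinates: 0.0, 102.2, 325.0, 285.4, 250.7, 220.1, 193.3, 0.0 L/s.
The maximum is 325.0 L/s, occurring at the reading for t = 2 h.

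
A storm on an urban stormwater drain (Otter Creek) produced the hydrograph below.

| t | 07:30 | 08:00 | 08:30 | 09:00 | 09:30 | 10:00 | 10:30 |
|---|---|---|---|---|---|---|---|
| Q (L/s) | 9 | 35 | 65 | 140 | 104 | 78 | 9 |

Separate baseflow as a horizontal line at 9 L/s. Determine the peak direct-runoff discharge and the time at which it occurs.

Subtracting baseflow gives direct-runoff ordinates: 0.0, 26.0, 56.0, 131.0, 95.0, 69.0, 0.0 L/s.
The maximum is 131.0 L/s, occurring at the reading for t = 09:00.

Q_p = 131.0 L/s at t = 09:00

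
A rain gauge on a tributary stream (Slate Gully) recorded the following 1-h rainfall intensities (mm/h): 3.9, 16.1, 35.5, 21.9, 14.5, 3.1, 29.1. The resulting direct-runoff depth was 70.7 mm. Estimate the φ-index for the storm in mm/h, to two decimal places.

φ ≈ 9.28 mm/h

Only the 5 blocks with intensity above φ contribute runoff: 16.1, 35.5, 21.9, 14.5, 29.1 mm/h.
Σ(I−φ)·Δt = d  ⇒  (16.1+35.5+21.9+14.5+29.1 − 5φ)·1 = 70.7
φ = (117.1 − 70.7/1) / 5 = 9.28 mm/h.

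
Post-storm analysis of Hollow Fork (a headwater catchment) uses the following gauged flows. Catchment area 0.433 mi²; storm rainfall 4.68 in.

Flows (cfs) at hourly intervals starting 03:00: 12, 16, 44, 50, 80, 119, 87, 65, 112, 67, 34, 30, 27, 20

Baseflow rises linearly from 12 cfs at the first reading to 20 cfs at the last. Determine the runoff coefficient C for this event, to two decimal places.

C ≈ 0.41

ΣQ_DR = 539.0 cfs; V = ΣQ_DR·Δt = 1.940 × 10^6 ft³.
Runoff depth d = V / A = 1.929 in.
C = d / P = 1.929 / 4.68 = 0.41.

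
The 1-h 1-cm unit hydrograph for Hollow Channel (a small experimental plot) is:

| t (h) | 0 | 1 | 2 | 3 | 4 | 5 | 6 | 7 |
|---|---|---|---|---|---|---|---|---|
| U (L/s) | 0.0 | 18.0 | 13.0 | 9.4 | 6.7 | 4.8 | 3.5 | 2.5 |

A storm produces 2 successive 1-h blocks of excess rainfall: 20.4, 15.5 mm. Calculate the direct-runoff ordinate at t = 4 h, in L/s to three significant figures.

Q ≈ 28.2 L/s

By discrete convolution, Q_j = Σ (P_i / 10 mm) · U_{j−i}.
At t = 4 h (j=4): Q = (20.4/10)·6.7 + (15.5/10)·9.4 = 28.2 L/s.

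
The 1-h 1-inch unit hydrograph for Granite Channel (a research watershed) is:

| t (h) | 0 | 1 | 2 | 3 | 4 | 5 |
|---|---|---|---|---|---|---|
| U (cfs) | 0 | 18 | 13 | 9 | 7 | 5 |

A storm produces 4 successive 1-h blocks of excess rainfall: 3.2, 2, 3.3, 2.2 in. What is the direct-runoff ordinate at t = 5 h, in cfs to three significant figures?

Q ≈ 88.3 cfs

By discrete convolution, Q_j = Σ (P_i / 1 in) · U_{j−i}.
At t = 5 h (j=5): Q = (3.2/1)·5 + (2/1)·7 + (3.3/1)·9 + (2.2/1)·13 = 88.3 cfs.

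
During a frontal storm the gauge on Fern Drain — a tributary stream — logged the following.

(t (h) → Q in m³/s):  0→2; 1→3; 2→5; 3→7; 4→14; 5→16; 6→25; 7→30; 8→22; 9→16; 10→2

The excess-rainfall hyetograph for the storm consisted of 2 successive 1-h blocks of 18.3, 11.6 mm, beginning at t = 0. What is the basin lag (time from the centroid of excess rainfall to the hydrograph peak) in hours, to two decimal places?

t_L ≈ 6.11 h

Centroid of excess rainfall: t_c = Σ P_i·t̄_i / ΣP_i = 0.8880 h (block centres at 0.5, 1.5 h).
Hydrograph peak occurs at t = 7 h, so basin lag t_L = 7 − 0.8880 = 6.11 h.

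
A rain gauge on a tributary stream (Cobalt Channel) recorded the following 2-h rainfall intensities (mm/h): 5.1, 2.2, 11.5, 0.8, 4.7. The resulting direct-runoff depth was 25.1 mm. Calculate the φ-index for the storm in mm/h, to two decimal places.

φ ≈ 2.92 mm/h

Only the 3 blocks with intensity above φ contribute runoff: 5.1, 11.5, 4.7 mm/h.
Σ(I−φ)·Δt = d  ⇒  (5.1+11.5+4.7 − 3φ)·2 = 25.1
φ = (21.30 − 25.1/2) / 3 = 2.92 mm/h.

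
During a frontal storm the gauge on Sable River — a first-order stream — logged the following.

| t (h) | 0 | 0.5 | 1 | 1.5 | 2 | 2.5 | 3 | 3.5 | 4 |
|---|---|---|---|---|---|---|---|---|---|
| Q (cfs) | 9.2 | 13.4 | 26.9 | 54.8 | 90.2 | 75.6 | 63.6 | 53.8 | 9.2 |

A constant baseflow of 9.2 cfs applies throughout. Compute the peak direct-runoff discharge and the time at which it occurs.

Subtracting baseflow gives direct-runoff ordinates: 0.0, 4.2, 17.7, 45.6, 81.0, 66.4, 54.4, 44.6, 0.0 cfs.
The maximum is 81.0 cfs, occurring at the reading for t = 2 h.

Q_p = 81.0 cfs at t = 2 h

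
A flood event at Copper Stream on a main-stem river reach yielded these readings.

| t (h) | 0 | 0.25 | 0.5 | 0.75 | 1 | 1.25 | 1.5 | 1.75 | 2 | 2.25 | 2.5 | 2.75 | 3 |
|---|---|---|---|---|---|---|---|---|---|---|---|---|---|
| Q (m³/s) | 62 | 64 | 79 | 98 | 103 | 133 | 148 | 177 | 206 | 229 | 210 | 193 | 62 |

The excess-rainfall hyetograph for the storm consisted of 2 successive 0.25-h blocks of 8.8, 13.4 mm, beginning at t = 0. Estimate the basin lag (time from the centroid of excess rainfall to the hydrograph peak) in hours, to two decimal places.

t_L ≈ 1.97 h

Centroid of excess rainfall: t_c = Σ P_i·t̄_i / ΣP_i = 0.2759 h (block centres at 0.125, 0.375 h).
Hydrograph peak occurs at t = 2.25 h, so basin lag t_L = 2.25 − 0.2759 = 1.97 h.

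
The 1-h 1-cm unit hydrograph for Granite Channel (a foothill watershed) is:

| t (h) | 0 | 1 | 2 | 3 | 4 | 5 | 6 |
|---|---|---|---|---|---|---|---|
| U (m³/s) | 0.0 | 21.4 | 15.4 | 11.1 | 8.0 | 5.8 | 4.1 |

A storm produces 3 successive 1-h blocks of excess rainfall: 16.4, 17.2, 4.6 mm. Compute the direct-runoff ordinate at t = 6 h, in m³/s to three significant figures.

By discrete convolution, Q_j = Σ (P_i / 10 mm) · U_{j−i}.
At t = 6 h (j=6): Q = (16.4/10)·4.1 + (17.2/10)·5.8 + (4.6/10)·8.0 = 20.4 m³/s.

Q ≈ 20.4 m³/s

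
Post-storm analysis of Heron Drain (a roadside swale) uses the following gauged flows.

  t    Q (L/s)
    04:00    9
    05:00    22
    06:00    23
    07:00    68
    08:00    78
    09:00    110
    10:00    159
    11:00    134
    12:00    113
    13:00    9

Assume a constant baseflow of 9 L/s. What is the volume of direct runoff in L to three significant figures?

Direct-runoff ordinates (Q − Q_b): 0.0, 13.0, 14.0, 59.0, 69.0, 101.0, 150.0, 125.0, 104.0, 0.0 L/s.
ΣQ_DR = 635.0 L/s.
With Δt = 1 h = 3600 s, V = ΣQ_DR · Δt = 635.0 × 3600 = 2.29 × 10^6 L.

V ≈ 2.29 × 10^6 L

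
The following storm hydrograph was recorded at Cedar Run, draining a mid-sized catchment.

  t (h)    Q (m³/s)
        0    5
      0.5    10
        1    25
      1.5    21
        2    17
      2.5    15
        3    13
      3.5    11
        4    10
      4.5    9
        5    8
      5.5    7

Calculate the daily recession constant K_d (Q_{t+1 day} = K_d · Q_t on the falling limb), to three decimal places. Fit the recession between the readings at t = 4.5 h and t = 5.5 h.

K_d ≈ 0.002

Between t = 4.5 h and t = 5.5 h the flow falls from 9 to 7 m³/s over 2×0.5 h = 1 h.
Per-interval ratio K = (7/9)^(1/2) = 0.8819; K_d = K^(24/0.5) = 0.002.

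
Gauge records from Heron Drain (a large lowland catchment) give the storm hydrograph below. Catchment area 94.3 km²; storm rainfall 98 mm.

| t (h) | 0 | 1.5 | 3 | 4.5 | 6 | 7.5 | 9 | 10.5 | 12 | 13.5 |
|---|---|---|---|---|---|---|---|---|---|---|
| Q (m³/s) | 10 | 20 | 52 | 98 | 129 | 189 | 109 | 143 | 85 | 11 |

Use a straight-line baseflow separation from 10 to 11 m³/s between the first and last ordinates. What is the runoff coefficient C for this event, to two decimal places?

ΣQ_DR = 741.0 m³/s; V = ΣQ_DR·Δt = 4.001 × 10^6 m³.
Runoff depth d = V / A = 42.43 mm.
C = d / P = 42.43 / 98 = 0.43.

C ≈ 0.43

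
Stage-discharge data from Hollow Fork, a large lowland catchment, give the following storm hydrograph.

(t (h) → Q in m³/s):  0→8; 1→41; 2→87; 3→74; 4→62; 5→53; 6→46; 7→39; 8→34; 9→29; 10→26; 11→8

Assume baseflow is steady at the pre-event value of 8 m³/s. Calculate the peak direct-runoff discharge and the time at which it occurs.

Q_p = 79.0 m³/s at t = 2 h

Subtracting baseflow gives direct-runoff ordinates: 0.0, 33.0, 79.0, 66.0, 54.0, 45.0, 38.0, 31.0, 26.0, 21.0, 18.0, 0.0 m³/s.
The maximum is 79.0 m³/s, occurring at the reading for t = 2 h.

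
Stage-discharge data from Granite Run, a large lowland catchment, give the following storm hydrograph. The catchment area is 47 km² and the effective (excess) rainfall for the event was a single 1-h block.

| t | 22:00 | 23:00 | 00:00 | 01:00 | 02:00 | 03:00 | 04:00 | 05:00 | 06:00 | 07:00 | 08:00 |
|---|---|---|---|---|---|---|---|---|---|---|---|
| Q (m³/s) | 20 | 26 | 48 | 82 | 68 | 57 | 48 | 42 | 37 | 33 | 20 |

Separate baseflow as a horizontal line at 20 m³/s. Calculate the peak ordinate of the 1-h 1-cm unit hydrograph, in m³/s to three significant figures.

U_p ≈ 31.0 m³/s

Direct runoff: 0.0, 6.0, 28.0, 62.0, 48.0, 37.0, 28.0, 22.0, 17.0, 13.0, 0.0 m³/s; ΣQ_DR = 261.0 m³/s, peak = 62.0 m³/s.
Runoff depth d = ΣQ_DR·Δt / A = 261.0 × 3600 / (47 km²) = 19.99 mm.
The 1-cm UH is the DRH scaled by (10 mm)/d, so U_p = 62.0 × 10/19.99 = 31.0 m³/s.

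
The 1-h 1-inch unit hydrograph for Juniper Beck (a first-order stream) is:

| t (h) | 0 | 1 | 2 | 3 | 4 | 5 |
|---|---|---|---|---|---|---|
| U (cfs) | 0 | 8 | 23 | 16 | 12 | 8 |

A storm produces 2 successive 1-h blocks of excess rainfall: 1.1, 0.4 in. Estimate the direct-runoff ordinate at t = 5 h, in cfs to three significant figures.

By discrete convolution, Q_j = Σ (P_i / 1 in) · U_{j−i}.
At t = 5 h (j=5): Q = (1.1/1)·8 + (0.4/1)·12 = 13.6 cfs.

Q ≈ 13.6 cfs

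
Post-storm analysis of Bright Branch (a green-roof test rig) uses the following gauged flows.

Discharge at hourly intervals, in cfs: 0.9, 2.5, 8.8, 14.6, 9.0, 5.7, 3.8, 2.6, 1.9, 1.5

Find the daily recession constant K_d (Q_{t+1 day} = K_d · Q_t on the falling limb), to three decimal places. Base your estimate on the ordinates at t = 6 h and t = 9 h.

Between t = 6 h and t = 9 h the flow falls from 3.8 to 1.5 cfs over 3×1 h = 3 h.
Per-interval ratio K = (1.5/3.8)^(1/3) = 0.7336; K_d = K^(24/1) = 0.001.

K_d ≈ 0.001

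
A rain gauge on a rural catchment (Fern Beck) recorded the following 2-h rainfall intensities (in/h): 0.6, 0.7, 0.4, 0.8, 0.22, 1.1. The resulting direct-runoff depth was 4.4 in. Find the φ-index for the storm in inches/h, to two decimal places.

φ ≈ 0.28 in/h

Only the 5 blocks with intensity above φ contribute runoff: 0.6, 0.7, 0.4, 0.8, 1.1 in/h.
Σ(I−φ)·Δt = d  ⇒  (0.6+0.7+0.4+0.8+1.1 − 5φ)·2 = 4.4
φ = (3.600 − 4.4/2) / 5 = 0.28 in/h.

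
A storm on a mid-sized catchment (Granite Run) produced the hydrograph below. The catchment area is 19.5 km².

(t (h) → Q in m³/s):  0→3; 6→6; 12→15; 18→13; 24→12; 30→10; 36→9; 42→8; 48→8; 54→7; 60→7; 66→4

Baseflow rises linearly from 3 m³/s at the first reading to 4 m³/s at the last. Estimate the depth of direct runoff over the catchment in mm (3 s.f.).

Direct runoff: 0.00, 2.91, 11.82, 9.73, 8.64, 6.55, 5.45, 4.36, 4.27, 3.18, 3.09, 0.00 m³/s; ΣQ_DR = 60.00 m³/s.
V = ΣQ_DR · Δt = 60.00 × 21600 s = 1.296 × 10^6 m³.
Over A = 19.5 km², depth = V / A = 66.5 mm.

d ≈ 66.5 mm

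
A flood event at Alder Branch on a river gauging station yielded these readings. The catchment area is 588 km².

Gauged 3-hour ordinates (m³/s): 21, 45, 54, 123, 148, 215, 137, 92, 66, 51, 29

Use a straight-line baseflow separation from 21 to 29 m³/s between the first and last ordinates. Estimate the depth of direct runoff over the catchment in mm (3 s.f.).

d ≈ 13.0 mm

Direct runoff: 0.00, 23.20, 31.40, 99.60, 123.80, 190.00, 111.20, 65.40, 38.60, 22.80, 0.00 m³/s; ΣQ_DR = 706.0 m³/s.
V = ΣQ_DR · Δt = 706.0 × 10800 s = 7.625 × 10^6 m³.
Over A = 588 km², depth = V / A = 13.0 mm.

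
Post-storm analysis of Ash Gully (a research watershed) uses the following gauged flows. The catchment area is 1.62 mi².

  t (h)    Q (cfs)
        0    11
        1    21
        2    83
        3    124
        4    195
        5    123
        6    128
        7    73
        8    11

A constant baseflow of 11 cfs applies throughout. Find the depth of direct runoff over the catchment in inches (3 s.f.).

d ≈ 0.641 in

Direct runoff: 0.0, 10.0, 72.0, 113.0, 184.0, 112.0, 117.0, 62.0, 0.0 cfs; ΣQ_DR = 670.0 cfs.
V = ΣQ_DR · Δt = 670.0 × 3600 s = 2.412 × 10^6 ft³.
Over A = 1.62 mi², depth = V / A = 0.641 in.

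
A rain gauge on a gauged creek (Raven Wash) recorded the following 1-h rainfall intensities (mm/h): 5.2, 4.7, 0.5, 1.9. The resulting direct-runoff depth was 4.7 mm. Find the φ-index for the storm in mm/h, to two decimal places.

Only the 2 blocks with intensity above φ contribute runoff: 5.2, 4.7 mm/h.
Σ(I−φ)·Δt = d  ⇒  (5.2+4.7 − 2φ)·1 = 4.7
φ = (9.900 − 4.7/1) / 2 = 2.60 mm/h.

φ ≈ 2.60 mm/h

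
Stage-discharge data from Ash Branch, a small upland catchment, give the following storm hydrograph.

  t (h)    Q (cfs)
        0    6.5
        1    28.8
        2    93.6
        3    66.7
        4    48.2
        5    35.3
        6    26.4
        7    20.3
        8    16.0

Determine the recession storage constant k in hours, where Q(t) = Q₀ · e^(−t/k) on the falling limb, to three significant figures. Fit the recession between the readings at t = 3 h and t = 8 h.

k ≈ 3.50 h

On the falling limb, Q drops from 66.7 to 16.0 cfs between t = 3 h and t = 8 h (Δt = 5 h).
k = −Δt / ln(Q₂/Q₁) = −5 / ln(16.0/66.7) = 3.50 h.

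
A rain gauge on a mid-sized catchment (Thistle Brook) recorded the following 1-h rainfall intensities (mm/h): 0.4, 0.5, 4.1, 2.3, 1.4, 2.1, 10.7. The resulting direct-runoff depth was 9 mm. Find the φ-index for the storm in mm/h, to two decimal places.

Only the 2 blocks with intensity above φ contribute runoff: 4.1, 10.7 mm/h.
Σ(I−φ)·Δt = d  ⇒  (4.1+10.7 − 2φ)·1 = 9
φ = (14.80 − 9/1) / 2 = 2.90 mm/h.

φ ≈ 2.90 mm/h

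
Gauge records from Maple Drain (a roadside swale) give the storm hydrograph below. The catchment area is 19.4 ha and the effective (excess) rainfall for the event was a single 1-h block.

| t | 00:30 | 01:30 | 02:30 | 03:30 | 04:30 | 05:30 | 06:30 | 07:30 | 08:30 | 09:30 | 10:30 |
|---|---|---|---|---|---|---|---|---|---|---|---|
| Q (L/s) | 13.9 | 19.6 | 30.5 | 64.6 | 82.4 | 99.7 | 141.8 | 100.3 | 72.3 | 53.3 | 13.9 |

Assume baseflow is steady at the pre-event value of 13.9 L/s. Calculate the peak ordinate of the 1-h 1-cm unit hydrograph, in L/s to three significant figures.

U_p ≈ 128 L/s

Direct runoff: 0.0, 5.7, 16.6, 50.7, 68.5, 85.8, 127.9, 86.4, 58.4, 39.4, 0.0 L/s; ΣQ_DR = 539.4 L/s, peak = 127.9 L/s.
Runoff depth d = ΣQ_DR·Δt / A = 539.4 × 3600 / (19.4 ha) = 10.01 mm.
The 1-cm UH is the DRH scaled by (10 mm)/d, so U_p = 127.9 × 10/10.01 = 128 L/s.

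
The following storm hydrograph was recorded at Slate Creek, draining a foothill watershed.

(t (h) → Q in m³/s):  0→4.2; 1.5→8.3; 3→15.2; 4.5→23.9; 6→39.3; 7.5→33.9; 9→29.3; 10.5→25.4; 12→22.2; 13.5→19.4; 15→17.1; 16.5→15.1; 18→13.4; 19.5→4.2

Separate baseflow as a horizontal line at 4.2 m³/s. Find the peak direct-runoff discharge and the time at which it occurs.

Q_p = 35.1 m³/s at t = 6 h

Subtracting baseflow gives direct-runoff ordinates: 0.0, 4.1, 11.0, 19.7, 35.1, 29.7, 25.1, 21.2, 18.0, 15.2, 12.9, 10.9, 9.2, 0.0 m³/s.
The maximum is 35.1 m³/s, occurring at the reading for t = 6 h.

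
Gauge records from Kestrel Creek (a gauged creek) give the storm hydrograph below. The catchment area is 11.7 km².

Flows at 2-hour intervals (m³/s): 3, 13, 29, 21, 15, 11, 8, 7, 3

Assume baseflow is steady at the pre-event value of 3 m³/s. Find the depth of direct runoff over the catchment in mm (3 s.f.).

d ≈ 51.1 mm

Direct runoff: 0.0, 10.0, 26.0, 18.0, 12.0, 8.0, 5.0, 4.0, 0.0 m³/s; ΣQ_DR = 83.00 m³/s.
V = ΣQ_DR · Δt = 83.00 × 7200 s = 5.976 × 10^5 m³.
Over A = 11.7 km², depth = V / A = 51.1 mm.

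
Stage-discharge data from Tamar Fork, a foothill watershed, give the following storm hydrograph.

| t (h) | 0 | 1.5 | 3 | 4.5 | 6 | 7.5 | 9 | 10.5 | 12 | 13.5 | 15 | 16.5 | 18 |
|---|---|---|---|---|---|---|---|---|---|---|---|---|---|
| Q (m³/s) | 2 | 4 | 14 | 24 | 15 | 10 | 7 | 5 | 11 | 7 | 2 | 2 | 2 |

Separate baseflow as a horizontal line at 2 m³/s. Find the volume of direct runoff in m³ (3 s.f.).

Direct-runoff ordinates (Q − Q_b): 0.0, 2.0, 12.0, 22.0, 13.0, 8.0, 5.0, 3.0, 9.0, 5.0, 0.0, 0.0, 0.0 m³/s.
ΣQ_DR = 79.00 m³/s.
With Δt = 1.5 h = 5400 s, V = ΣQ_DR · Δt = 79.00 × 5400 = 4.27 × 10^5 m³.

V ≈ 4.27 × 10^5 m³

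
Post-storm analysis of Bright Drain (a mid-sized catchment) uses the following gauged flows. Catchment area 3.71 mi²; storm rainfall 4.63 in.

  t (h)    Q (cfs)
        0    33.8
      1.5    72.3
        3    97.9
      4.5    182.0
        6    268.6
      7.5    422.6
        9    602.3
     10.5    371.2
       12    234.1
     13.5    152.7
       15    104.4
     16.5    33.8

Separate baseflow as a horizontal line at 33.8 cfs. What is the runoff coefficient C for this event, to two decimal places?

C ≈ 0.29

ΣQ_DR = 2170 cfs; V = ΣQ_DR·Δt = 1.172 × 10^7 ft³.
Runoff depth d = V / A = 1.360 in.
C = d / P = 1.360 / 4.63 = 0.29.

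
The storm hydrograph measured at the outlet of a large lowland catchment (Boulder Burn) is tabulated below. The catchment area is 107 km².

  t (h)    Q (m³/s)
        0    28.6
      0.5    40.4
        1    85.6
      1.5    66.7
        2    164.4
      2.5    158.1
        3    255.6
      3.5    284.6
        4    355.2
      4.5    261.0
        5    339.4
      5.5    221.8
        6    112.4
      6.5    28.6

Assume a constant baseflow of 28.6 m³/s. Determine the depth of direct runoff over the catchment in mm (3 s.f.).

Direct runoff: 0.0, 11.8, 57.0, 38.1, 135.8, 129.5, 227.0, 256.0, 326.6, 232.4, 310.8, 193.2, 83.8, 0.0 m³/s; ΣQ_DR = 2002 m³/s.
V = ΣQ_DR · Δt = 2002 × 1800 s = 3.604 × 10^6 m³.
Over A = 107 km², depth = V / A = 33.7 mm.

d ≈ 33.7 mm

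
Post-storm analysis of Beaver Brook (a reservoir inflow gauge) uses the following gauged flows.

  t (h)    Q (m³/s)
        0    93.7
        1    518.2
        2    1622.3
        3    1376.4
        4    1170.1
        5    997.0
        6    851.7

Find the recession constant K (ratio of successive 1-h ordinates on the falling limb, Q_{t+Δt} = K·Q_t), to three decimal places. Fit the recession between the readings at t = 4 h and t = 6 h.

Using the recession-limb readings at t = 4 h and t = 6 h: Q falls from 1170.1 to 851.7 m³/s over 2 intervals.
K = (Q₂/Q₁)^(1/2) = (851.7/1170.1)^(1/2) = 0.853.

K ≈ 0.853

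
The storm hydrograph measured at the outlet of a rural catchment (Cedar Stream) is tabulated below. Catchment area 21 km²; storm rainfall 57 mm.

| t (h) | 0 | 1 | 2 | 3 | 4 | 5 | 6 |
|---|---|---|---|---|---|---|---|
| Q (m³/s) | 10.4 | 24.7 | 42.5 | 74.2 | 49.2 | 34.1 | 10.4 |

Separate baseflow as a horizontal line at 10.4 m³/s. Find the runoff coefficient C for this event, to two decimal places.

C ≈ 0.52

ΣQ_DR = 172.7 m³/s; V = ΣQ_DR·Δt = 6.217 × 10^5 m³.
Runoff depth d = V / A = 29.61 mm.
C = d / P = 29.61 / 57 = 0.52.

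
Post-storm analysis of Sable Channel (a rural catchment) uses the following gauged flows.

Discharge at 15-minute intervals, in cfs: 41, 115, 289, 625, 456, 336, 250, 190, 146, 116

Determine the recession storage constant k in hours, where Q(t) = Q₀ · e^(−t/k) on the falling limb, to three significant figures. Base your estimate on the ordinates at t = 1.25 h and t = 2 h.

k ≈ 0.900 h

On the falling limb, Q drops from 336 to 146 cfs between t = 1.25 h and t = 2 h (Δt = 0.75 h).
k = −Δt / ln(Q₂/Q₁) = −0.75 / ln(146/336) = 0.900 h.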